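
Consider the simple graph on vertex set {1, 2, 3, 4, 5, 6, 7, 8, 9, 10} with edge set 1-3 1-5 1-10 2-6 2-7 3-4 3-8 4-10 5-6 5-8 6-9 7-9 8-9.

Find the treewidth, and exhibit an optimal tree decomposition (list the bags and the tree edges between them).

Treewidth 2.
Bags: B1 = {2, 6, 7}  B2 = {6, 7, 9}  B3 = {5, 6, 9}  B4 = {5, 8, 9}  B5 = {1, 5, 8}  B6 = {1, 3, 8}  B7 = {1, 3, 10}  B8 = {3, 4, 10}
Tree: B1–B2, B2–B3, B3–B4, B4–B5, B5–B6, B6–B7, B7–B8

Every bag has size at most 3, so the width is 3 − 1 = 2 and tw(G) ≤ 2. The edges 2–7–9–6–2 form a cycle, so G is not a tree and its treewidth is at least 2. Therefore the treewidth is 2.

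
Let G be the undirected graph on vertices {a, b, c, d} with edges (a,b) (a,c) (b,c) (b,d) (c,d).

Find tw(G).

2

A width-2 tree decomposition is:
Bags: B1 = {a, b, c}  B2 = {b, c, d}
Tree: B1–B2
Each bag holds 3 vertices, so the decomposition has width 2, which upper-bounds the treewidth. Conversely, {b, c, d} is a clique of size 3, and the vertices of any clique must share a bag in every tree decomposition; so some bag has ≥ 3 vertices and tw(G) ≥ 2. Combining the bounds, tw(G) = 2.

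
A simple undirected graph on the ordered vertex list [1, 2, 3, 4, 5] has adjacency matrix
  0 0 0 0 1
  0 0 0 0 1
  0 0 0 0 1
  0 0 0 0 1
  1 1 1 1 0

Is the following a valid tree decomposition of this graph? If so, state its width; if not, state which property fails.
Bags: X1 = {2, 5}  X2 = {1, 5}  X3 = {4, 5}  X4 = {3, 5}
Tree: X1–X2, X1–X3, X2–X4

Yes; width 1.

Checking the three conditions: (i) the bags cover all of {1, 2, 3, 4, 5}; (ii) for each edge, some bag contains both endpoints; (iii) the bags containing any fixed vertex form a subtree. All hold, so the decomposition is valid with width 2 − 1 = 1.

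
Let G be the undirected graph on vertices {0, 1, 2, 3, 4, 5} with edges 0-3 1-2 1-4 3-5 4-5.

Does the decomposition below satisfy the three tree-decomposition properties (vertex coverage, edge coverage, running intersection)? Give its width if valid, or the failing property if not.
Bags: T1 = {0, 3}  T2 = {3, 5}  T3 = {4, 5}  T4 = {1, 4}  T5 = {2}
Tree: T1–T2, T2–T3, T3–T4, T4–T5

No — edge (1,2) lies in no bag.

A tree decomposition must satisfy three properties: every vertex lies in some bag; for every edge, both endpoints lie together in some bag; and for every vertex, the bags containing it form a connected subtree. Here edge (1,2) lies in no bag, so the decomposition is invalid.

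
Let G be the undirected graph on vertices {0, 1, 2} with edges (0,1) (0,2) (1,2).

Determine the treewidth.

A width-2 tree decomposition is:
Bags: B1 = {0, 1, 2}
Tree: (single bag)
With just one bag of size 3, the width is 3 − 1 = 2, so tw(G) ≤ 2. On the other hand G contains the 3-clique {0, 1, 2}. A clique must lie in a single bag of any decomposition, so no decomposition can have width below 2. Hence tw(G) = 2 exactly.

2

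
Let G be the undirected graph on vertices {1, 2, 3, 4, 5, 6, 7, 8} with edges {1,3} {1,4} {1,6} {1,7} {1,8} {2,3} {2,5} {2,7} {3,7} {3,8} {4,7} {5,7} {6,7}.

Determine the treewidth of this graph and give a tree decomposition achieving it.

Each bag holds 3 vertices, so the decomposition has width 2, which upper-bounds the treewidth. Conversely, {1, 3, 8} is a clique of size 3, and the vertices of any clique must share a bag in every tree decomposition; so some bag has ≥ 3 vertices and tw(G) ≥ 2. Combining the bounds, tw(G) = 2.

Treewidth 2.
One such decomposition:
Bags: B1 = {1, 4, 7}  B2 = {1, 3, 7}  B3 = {1, 6, 7}  B4 = {2, 3, 7}  B5 = {1, 3, 8}  B6 = {2, 5, 7}
Tree: B1–B2, B2–B3, B2–B4, B2–B5, B4–B6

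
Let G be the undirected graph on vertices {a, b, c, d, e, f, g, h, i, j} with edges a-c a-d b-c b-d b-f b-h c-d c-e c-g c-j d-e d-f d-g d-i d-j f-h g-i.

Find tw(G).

A width-2 tree decomposition is:
Bags: B1 = {b, d, f}  B2 = {b, c, d}  B3 = {c, d, j}  B4 = {c, d, e}  B5 = {c, d, g}  B6 = {a, c, d}  B7 = {d, g, i}  B8 = {b, f, h}
Tree: B1–B2, B2–B3, B2–B4, B2–B5, B3–B6, B5–B7, B1–B8
Each bag holds 3 vertices, so the decomposition has width 2, which upper-bounds the treewidth. Conversely, {c, d, g} is a clique of size 3, and the vertices of any clique must share a bag in every tree decomposition; so some bag has ≥ 3 vertices and tw(G) ≥ 2. Combining the bounds, tw(G) = 2.

2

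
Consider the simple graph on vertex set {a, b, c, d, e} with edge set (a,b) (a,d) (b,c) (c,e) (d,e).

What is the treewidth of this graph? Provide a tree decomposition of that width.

Treewidth 2.
One optimal decomposition is:
Bags: B1 = {a, d, e}  B2 = {a, c, e}  B3 = {a, b, c}
Tree: B1–B2, B2–B3

Every bag has size at most 3, so the width is 3 − 1 = 2 and tw(G) ≤ 2. Since a–d–e–c–b–a is a cycle in G, G is not acyclic. Forests are exactly the graphs of treewidth ≤ 1, so tw(G) ≥ 2. Hence tw(G) = 2 exactly.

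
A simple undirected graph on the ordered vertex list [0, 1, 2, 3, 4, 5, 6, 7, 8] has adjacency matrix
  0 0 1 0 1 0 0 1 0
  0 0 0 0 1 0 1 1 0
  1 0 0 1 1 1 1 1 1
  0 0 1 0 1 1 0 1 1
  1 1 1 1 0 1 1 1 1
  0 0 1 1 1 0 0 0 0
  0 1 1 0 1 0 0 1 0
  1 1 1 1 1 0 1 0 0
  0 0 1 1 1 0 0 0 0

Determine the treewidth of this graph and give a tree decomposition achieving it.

Every bag has size at most 4, so the width is 4 − 1 = 3 and tw(G) ≤ 3. For the lower bound, the 4 vertices {1, 4, 6, 7} are pairwise adjacent, and any tree decomposition puts a clique entirely inside one bag — forcing width ≥ 3. Combining the bounds, tw(G) = 3.

Treewidth 3.
One such decomposition:
Bags: B1 = {2, 3, 4, 7}  B2 = {2, 4, 6, 7}  B3 = {2, 3, 4, 8}  B4 = {2, 3, 4, 5}  B5 = {1, 4, 6, 7}  B6 = {0, 2, 4, 7}
Tree: B1–B2, B1–B3, B3–B4, B2–B5, B2–B6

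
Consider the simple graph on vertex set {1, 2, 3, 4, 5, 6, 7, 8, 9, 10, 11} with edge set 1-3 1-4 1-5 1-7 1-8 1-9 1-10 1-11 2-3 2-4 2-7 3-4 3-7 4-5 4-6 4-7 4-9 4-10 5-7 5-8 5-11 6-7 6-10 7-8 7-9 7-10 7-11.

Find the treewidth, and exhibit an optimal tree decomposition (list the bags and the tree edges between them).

Every bag has size at most 4, so the width is 4 − 1 = 3 and tw(G) ≤ 3. On the other hand G contains the 4-clique {1, 5, 7, 8}. A clique must lie in a single bag of any decomposition, so no decomposition can have width below 3. Therefore the treewidth is 3.

Treewidth 3.
Bags: B1 = {1, 4, 7, 9}  B2 = {1, 4, 7, 10}  B3 = {1, 4, 5, 7}  B4 = {4, 6, 7, 10}  B5 = {1, 3, 4, 7}  B6 = {1, 5, 7, 11}  B7 = {2, 3, 4, 7}  B8 = {1, 5, 7, 8}
Tree: B1–B2, B1–B3, B2–B4, B1–B5, B3–B6, B5–B7, B6–B8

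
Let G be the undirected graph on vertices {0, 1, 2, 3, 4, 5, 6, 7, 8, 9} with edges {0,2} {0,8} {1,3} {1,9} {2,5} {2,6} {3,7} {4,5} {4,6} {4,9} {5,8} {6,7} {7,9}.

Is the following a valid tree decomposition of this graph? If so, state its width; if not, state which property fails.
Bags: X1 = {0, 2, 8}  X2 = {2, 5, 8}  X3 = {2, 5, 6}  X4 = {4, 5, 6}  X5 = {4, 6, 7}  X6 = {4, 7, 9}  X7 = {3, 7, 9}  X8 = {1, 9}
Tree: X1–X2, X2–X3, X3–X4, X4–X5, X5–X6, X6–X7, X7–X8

A tree decomposition must satisfy three properties: every vertex lies in some bag; for every edge, both endpoints lie together in some bag; and for every vertex, the bags containing it form a connected subtree. Here edge (3,1) lies in no bag, so the decomposition is invalid.

No — edge (3,1) lies in no bag.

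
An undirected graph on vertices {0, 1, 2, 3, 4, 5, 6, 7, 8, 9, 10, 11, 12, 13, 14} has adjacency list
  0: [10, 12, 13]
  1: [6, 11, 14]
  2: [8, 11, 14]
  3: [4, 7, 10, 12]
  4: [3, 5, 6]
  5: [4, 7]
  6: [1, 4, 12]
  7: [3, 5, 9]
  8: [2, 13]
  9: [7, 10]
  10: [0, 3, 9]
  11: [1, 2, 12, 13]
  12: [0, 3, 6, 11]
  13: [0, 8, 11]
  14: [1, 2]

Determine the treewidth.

A width-3 tree decomposition is:
Bags: B1 = {5, 7, 9, 10}  B2 = {3, 5, 7, 10}  B3 = {3, 4, 5, 10}  B4 = {0, 3, 4, 10}  B5 = {0, 3, 4, 12}  B6 = {0, 4, 6, 12}  B7 = {0, 6, 12, 13}  B8 = {6, 11, 12, 13}  B9 = {1, 6, 11, 13}  B10 = {1, 8, 11, 13}  B11 = {1, 2, 8, 11}  B12 = {1, 2, 8, 14}
Tree: B1–B2, B2–B3, B3–B4, B4–B5, B5–B6, B6–B7, B7–B8, B8–B9, B9–B10, B10–B11, B11–B12
Each bag holds 4 vertices, so the decomposition has width 3, which upper-bounds the treewidth. For the lower bound: the 4 vertex sets {5,7,9}, {10}, {3}, {0,4,6,12} are disjoint, each induces a connected subgraph, and every pair is joined by at least one edge of G. Contracting each set to a single vertex therefore yields K_{4} as a minor, and since treewidth is minor-monotone, tw(G) ≥ tw(K_{4}) = 3. The upper and lower bounds meet at 3, so that is the treewidth.

3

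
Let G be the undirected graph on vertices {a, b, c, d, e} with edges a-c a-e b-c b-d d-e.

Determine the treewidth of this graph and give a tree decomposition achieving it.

Each bag holds 3 vertices, so the decomposition has width 2, which upper-bounds the treewidth. Since d–b–c–a–e–d is a cycle in G, G is not acyclic. Forests are exactly the graphs of treewidth ≤ 1, so tw(G) ≥ 2. Hence tw(G) = 2 exactly.

Treewidth 2.
One optimal decomposition is:
Bags: B1 = {b, c, d}  B2 = {a, c, d}  B3 = {a, d, e}
Tree: B1–B2, B2–B3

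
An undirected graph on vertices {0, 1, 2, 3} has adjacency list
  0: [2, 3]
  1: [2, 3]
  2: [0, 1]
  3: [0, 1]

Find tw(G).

2

A width-2 tree decomposition is:
Bags: B1 = {0, 1, 3}  B2 = {0, 1, 2}
Tree: B1–B2
The largest bag has 3 vertices, giving width 2; this decomposition certifies tw(G) ≤ 2. For the lower bound, G contains the cycle 1–3–0–2–1, so G is not a forest; only forests have treewidth ≤ 1, hence tw(G) ≥ 2. The upper and lower bounds meet at 2, so that is the treewidth.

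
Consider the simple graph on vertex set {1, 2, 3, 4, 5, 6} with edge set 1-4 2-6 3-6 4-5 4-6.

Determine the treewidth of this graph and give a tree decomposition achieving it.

Treewidth 1.
Bags: B1 = {4, 5}  B2 = {1, 4}  B3 = {4, 6}  B4 = {2, 6}  B5 = {3, 6}
Tree: B1–B2, B1–B3, B3–B4, B4–B5

Every bag has size at most 2, so the width is 2 − 1 = 1 and tw(G) ≤ 1. Since G has at least one edge (e.g. 5–4), it is not an edgeless graph, so tw(G) ≥ 1. Combining the bounds, tw(G) = 1.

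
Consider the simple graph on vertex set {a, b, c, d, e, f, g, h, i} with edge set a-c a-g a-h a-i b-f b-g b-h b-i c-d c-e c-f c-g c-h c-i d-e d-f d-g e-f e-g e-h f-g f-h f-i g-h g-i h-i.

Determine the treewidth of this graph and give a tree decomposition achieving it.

Every bag has size at most 5, so the width is 5 − 1 = 4 and tw(G) ≤ 4. Conversely, {a, c, g, h, i} is a clique of size 5, and the vertices of any clique must share a bag in every tree decomposition; so some bag has ≥ 5 vertices and tw(G) ≥ 4. Combining the bounds, tw(G) = 4.

Treewidth 4.
One such decomposition:
Bags: B1 = {c, f, g, h, i}  B2 = {a, c, g, h, i}  B3 = {c, e, f, g, h}  B4 = {b, f, g, h, i}  B5 = {c, d, e, f, g}
Tree: B1–B2, B1–B3, B1–B4, B3–B5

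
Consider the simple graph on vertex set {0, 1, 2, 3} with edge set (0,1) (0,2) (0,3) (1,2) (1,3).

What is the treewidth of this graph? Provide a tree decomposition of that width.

Each bag holds 3 vertices, so the decomposition has width 2, which upper-bounds the treewidth. Conversely, {0, 1, 2} is a clique of size 3, and the vertices of any clique must share a bag in every tree decomposition; so some bag has ≥ 3 vertices and tw(G) ≥ 2. Combining the bounds, tw(G) = 2.

Treewidth 2.
Bags: B1 = {0, 1, 2}  B2 = {0, 1, 3}
Tree: B1–B2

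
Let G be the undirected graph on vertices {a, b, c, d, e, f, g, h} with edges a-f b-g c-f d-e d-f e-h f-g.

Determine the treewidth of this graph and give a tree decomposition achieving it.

The largest bag has 2 vertices, giving width 1; this decomposition certifies tw(G) ≤ 1. Any graph with an edge has treewidth ≥ 1, and G has the edge e–d. Hence tw(G) = 1 exactly.

Treewidth 1.
One such decomposition:
Bags: B1 = {d, e}  B2 = {d, f}  B3 = {c, f}  B4 = {a, f}  B5 = {e, h}  B6 = {f, g}  B7 = {b, g}
Tree: B1–B2, B2–B3, B2–B4, B1–B5, B2–B6, B6–B7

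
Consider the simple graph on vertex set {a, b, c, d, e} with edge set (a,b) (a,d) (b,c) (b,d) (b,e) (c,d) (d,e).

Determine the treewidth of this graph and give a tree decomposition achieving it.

Treewidth 2.
One such decomposition:
Bags: B1 = {a, b, d}  B2 = {b, d, e}  B3 = {b, c, d}
Tree: B1–B2, B1–B3

Each bag holds 3 vertices, so the decomposition has width 2, which upper-bounds the treewidth. For the lower bound, the 3 vertices {b, d, e} are pairwise adjacent, and any tree decomposition puts a clique entirely inside one bag — forcing width ≥ 2. Therefore the treewidth is 2.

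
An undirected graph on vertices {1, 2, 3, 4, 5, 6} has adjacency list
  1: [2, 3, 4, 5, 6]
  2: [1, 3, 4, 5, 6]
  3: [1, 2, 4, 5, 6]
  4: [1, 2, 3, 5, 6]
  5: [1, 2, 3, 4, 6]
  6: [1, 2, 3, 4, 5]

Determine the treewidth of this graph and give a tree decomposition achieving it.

Treewidth 5.
One such decomposition:
Bags: B1 = {1, 2, 3, 4, 5, 6}
Tree: (single bag)

A single bag containing all 6 vertices is trivially a valid decomposition of width 5. Conversely, {1, 2, 3, 4, 5, 6} is a clique of size 6, and the vertices of any clique must share a bag in every tree decomposition; so some bag has ≥ 6 vertices and tw(G) ≥ 5. Therefore the treewidth is 5.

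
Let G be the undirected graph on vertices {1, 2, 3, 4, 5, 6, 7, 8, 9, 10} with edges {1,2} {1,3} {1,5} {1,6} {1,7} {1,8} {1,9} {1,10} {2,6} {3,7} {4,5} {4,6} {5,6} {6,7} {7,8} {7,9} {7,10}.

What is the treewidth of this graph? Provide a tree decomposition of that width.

Treewidth 2.
One optimal decomposition is:
Bags: B1 = {1, 5, 6}  B2 = {1, 6, 7}  B3 = {1, 3, 7}  B4 = {1, 2, 6}  B5 = {4, 5, 6}  B6 = {1, 7, 10}  B7 = {1, 7, 9}  B8 = {1, 7, 8}
Tree: B1–B2, B2–B3, B1–B4, B1–B5, B3–B6, B6–B7, B3–B8

Every bag has size at most 3, so the width is 3 − 1 = 2 and tw(G) ≤ 2. On the other hand G contains the 3-clique {1, 2, 6}. A clique must lie in a single bag of any decomposition, so no decomposition can have width below 2. Hence tw(G) = 2 exactly.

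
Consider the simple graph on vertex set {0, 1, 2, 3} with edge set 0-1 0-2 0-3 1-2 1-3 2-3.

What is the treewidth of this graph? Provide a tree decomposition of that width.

A single bag containing all 4 vertices is trivially a valid decomposition of width 3. For the lower bound, the 4 vertices {0, 1, 2, 3} are pairwise adjacent, and any tree decomposition puts a clique entirely inside one bag — forcing width ≥ 3. The upper and lower bounds meet at 3, so that is the treewidth.

Treewidth 3.
One such decomposition:
Bags: B1 = {0, 1, 2, 3}
Tree: (single bag)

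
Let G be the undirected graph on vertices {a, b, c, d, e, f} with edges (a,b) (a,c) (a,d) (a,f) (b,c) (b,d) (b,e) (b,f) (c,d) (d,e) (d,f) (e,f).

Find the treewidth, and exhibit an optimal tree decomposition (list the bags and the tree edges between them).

Every bag has size at most 4, so the width is 4 − 1 = 3 and tw(G) ≤ 3. Conversely, {b, d, e, f} is a clique of size 4, and the vertices of any clique must share a bag in every tree decomposition; so some bag has ≥ 4 vertices and tw(G) ≥ 3. The upper and lower bounds meet at 3, so that is the treewidth.

Treewidth 3.
One such decomposition:
Bags: B1 = {b, d, e, f}  B2 = {a, b, d, f}  B3 = {a, b, c, d}
Tree: B1–B2, B2–B3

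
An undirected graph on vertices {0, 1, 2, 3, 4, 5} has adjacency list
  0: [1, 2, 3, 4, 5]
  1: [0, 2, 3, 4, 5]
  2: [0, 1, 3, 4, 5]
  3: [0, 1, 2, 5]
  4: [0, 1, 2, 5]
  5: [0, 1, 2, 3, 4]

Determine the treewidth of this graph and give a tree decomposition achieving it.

Treewidth 4.
Bags: B1 = {0, 1, 2, 3, 5}  B2 = {0, 1, 2, 4, 5}
Tree: B1–B2

Every bag has size at most 5, so the width is 5 − 1 = 4 and tw(G) ≤ 4. For the lower bound, the 5 vertices {0, 1, 2, 3, 5} are pairwise adjacent, and any tree decomposition puts a clique entirely inside one bag — forcing width ≥ 4. Combining the bounds, tw(G) = 4.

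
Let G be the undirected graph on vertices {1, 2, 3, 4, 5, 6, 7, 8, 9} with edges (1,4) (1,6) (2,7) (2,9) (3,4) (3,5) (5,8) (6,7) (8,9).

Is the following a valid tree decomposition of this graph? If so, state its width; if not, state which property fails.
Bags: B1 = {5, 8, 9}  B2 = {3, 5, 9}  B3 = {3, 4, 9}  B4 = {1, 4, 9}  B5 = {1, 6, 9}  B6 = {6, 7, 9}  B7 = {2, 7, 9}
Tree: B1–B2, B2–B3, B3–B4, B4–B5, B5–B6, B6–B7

Every vertex of G appears in some bag (union = {1, 2, 3, 4, 5, 6, 7, 8, 9}); every edge is covered by a bag; and for each vertex v the set of bags containing v is connected in the bag tree. The decomposition is therefore valid. The largest bag has 3 vertices, so the width is 2.

Yes; width 2.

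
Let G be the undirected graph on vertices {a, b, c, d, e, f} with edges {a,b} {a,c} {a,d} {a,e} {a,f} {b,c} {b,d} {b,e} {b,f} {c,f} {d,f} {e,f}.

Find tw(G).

A width-3 tree decomposition is:
Bags: B1 = {a, b, c, f}  B2 = {a, b, d, f}  B3 = {a, b, e, f}
Tree: B1–B2, B2–B3
Every bag has size at most 4, so the width is 4 − 1 = 3 and tw(G) ≤ 3. Conversely, {a, b, d, f} is a clique of size 4, and the vertices of any clique must share a bag in every tree decomposition; so some bag has ≥ 4 vertices and tw(G) ≥ 3. Therefore the treewidth is 3.

3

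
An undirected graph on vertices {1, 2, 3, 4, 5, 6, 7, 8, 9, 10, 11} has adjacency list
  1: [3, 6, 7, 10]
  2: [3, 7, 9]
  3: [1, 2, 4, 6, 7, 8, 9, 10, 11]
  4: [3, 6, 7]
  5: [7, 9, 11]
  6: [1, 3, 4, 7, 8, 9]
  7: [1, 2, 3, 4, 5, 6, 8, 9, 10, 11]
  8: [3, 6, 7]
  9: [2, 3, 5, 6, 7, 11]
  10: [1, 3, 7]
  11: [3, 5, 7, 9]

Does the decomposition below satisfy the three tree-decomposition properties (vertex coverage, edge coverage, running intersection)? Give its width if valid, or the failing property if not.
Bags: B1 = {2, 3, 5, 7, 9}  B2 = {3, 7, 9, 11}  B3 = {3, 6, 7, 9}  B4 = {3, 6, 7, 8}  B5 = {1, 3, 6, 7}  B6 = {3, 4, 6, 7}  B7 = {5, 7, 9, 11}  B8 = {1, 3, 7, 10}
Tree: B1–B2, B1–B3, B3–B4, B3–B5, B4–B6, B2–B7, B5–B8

No — bags containing vertex 5 are not connected in the tree.

A tree decomposition must satisfy three properties: every vertex lies in some bag; for every edge, both endpoints lie together in some bag; and for every vertex, the bags containing it form a connected subtree. Here bags containing vertex 5 are not connected in the tree, so the decomposition is invalid.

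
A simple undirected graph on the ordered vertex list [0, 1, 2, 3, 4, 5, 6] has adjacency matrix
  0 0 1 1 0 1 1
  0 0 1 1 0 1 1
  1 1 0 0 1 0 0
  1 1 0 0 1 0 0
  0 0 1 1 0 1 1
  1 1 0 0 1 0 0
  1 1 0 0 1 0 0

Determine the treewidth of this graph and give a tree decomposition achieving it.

Treewidth 3.
One optimal decomposition is:
Bags: B1 = {0, 1, 4, 5}  B2 = {0, 1, 2, 4}  B3 = {0, 1, 4, 6}  B4 = {0, 1, 3, 4}
Tree: B1–B2, B2–B3, B3–B4

The largest bag has 4 vertices, giving width 3; this decomposition certifies tw(G) ≤ 3. For the lower bound: the 4 vertex sets {4,5}, {0,2}, {1}, {6} are disjoint, each induces a connected subgraph, and every pair is joined by at least one edge of G. Contracting each set to a single vertex therefore yields K_{4} as a minor, and since treewidth is minor-monotone, tw(G) ≥ tw(K_{4}) = 3. Hence tw(G) = 3 exactly.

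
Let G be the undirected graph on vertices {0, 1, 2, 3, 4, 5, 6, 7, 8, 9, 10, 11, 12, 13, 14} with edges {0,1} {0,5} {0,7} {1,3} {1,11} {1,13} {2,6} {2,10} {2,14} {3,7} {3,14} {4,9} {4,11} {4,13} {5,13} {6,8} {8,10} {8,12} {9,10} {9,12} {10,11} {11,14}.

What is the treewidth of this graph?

3

A width-3 tree decomposition is:
Bags: B1 = {2, 6, 8, 12}  B2 = {2, 8, 10, 12}  B3 = {2, 9, 10, 12}  B4 = {2, 9, 10, 14}  B5 = {9, 10, 11, 14}  B6 = {4, 9, 11, 14}  B7 = {3, 4, 11, 14}  B8 = {1, 3, 4, 11}  B9 = {1, 3, 4, 13}  B10 = {1, 3, 7, 13}  B11 = {0, 1, 7, 13}  B12 = {0, 5, 7, 13}
Tree: B1–B2, B2–B3, B3–B4, B4–B5, B5–B6, B6–B7, B7–B8, B8–B9, B9–B10, B10–B11, B11–B12
Every bag has size at most 4, so the width is 4 − 1 = 3 and tw(G) ≤ 3. For the lower bound: the 4 vertex sets {6,8,12}, {2}, {10}, {4,9,11,14} are disjoint, each induces a connected subgraph, and every pair is joined by at least one edge of G. Contracting each set to a single vertex therefore yields K_{4} as a minor, and since treewidth is minor-monotone, tw(G) ≥ tw(K_{4}) = 3. Therefore the treewidth is 3.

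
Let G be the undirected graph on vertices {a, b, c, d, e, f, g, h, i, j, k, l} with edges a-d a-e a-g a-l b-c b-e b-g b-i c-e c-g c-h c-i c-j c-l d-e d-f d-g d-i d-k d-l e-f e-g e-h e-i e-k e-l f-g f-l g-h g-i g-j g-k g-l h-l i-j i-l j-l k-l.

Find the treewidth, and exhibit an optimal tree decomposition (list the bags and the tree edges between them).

Each bag holds 5 vertices, so the decomposition has width 4, which upper-bounds the treewidth. For the lower bound, the 5 vertices {c, g, i, j, l} are pairwise adjacent, and any tree decomposition puts a clique entirely inside one bag — forcing width ≥ 4. Therefore the treewidth is 4.

Treewidth 4.
Bags: B1 = {c, e, g, i, l}  B2 = {c, e, g, h, l}  B3 = {b, c, e, g, i}  B4 = {d, e, g, i, l}  B5 = {d, e, g, k, l}  B6 = {d, e, f, g, l}  B7 = {a, d, e, g, l}  B8 = {c, g, i, j, l}
Tree: B1–B2, B1–B3, B1–B4, B4–B5, B5–B6, B4–B7, B1–B8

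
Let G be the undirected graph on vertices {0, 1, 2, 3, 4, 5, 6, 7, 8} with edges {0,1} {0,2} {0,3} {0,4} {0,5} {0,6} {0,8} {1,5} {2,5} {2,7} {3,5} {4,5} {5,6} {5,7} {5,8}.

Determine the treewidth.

2

A width-2 tree decomposition is:
Bags: B1 = {0, 4, 5}  B2 = {0, 2, 5}  B3 = {0, 3, 5}  B4 = {0, 5, 8}  B5 = {0, 5, 6}  B6 = {2, 5, 7}  B7 = {0, 1, 5}
Tree: B1–B2, B2–B3, B1–B4, B1–B5, B2–B6, B1–B7
Every bag has size at most 3, so the width is 3 − 1 = 2 and tw(G) ≤ 2. For the lower bound, the 3 vertices {0, 1, 5} are pairwise adjacent, and any tree decomposition puts a clique entirely inside one bag — forcing width ≥ 2. The upper and lower bounds meet at 2, so that is the treewidth.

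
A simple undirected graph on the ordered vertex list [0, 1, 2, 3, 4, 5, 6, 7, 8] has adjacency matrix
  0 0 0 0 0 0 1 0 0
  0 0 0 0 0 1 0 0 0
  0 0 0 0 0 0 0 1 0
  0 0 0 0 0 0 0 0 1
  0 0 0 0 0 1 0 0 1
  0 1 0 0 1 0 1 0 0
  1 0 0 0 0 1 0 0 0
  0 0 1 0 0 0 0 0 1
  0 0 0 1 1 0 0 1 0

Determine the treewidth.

1

A width-1 tree decomposition is:
Bags: B1 = {4, 5}  B2 = {4, 8}  B3 = {5, 6}  B4 = {7, 8}  B5 = {0, 6}  B6 = {2, 7}  B7 = {3, 8}  B8 = {1, 5}
Tree: B1–B2, B1–B3, B2–B4, B3–B5, B4–B6, B2–B7, B1–B8
The largest bag has 2 vertices, giving width 1; this decomposition certifies tw(G) ≤ 1. Any graph with an edge has treewidth ≥ 1, and G has the edge 4–5. Therefore the treewidth is 1.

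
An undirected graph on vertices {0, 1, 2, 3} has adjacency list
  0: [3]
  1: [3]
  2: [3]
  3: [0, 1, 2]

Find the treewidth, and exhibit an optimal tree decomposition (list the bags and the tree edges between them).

The largest bag has 2 vertices, giving width 1; this decomposition certifies tw(G) ≤ 1. Since G has at least one edge (e.g. 2–3), it is not an edgeless graph, so tw(G) ≥ 1. Combining the bounds, tw(G) = 1.

Treewidth 1.
One optimal decomposition is:
Bags: B1 = {2, 3}  B2 = {1, 3}  B3 = {0, 3}
Tree: B1–B2, B1–B3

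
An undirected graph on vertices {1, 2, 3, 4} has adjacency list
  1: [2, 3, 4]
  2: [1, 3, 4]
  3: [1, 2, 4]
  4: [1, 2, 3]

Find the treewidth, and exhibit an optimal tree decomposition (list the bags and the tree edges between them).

Treewidth 3.
Bags: B1 = {1, 2, 3, 4}
Tree: (single bag)

A single bag containing all 4 vertices is trivially a valid decomposition of width 3. Conversely, {1, 2, 3, 4} is a clique of size 4, and the vertices of any clique must share a bag in every tree decomposition; so some bag has ≥ 4 vertices and tw(G) ≥ 3. The upper and lower bounds meet at 3, so that is the treewidth.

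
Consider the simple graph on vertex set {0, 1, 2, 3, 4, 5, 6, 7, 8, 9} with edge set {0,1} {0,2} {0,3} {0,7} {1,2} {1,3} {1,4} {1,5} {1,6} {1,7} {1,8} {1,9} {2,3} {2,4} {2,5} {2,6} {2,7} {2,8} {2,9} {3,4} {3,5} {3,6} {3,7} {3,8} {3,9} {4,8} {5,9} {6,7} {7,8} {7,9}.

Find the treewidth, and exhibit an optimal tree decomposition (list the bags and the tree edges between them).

Treewidth 4.
One such decomposition:
Bags: B1 = {1, 2, 3, 7, 8}  B2 = {0, 1, 2, 3, 7}  B3 = {1, 2, 3, 7, 9}  B4 = {1, 2, 3, 4, 8}  B5 = {1, 2, 3, 5, 9}  B6 = {1, 2, 3, 6, 7}
Tree: B1–B2, B1–B3, B1–B4, B3–B5, B3–B6

The largest bag has 5 vertices, giving width 4; this decomposition certifies tw(G) ≤ 4. On the other hand G contains the 5-clique {1, 2, 3, 4, 8}. A clique must lie in a single bag of any decomposition, so no decomposition can have width below 4. The upper and lower bounds meet at 4, so that is the treewidth.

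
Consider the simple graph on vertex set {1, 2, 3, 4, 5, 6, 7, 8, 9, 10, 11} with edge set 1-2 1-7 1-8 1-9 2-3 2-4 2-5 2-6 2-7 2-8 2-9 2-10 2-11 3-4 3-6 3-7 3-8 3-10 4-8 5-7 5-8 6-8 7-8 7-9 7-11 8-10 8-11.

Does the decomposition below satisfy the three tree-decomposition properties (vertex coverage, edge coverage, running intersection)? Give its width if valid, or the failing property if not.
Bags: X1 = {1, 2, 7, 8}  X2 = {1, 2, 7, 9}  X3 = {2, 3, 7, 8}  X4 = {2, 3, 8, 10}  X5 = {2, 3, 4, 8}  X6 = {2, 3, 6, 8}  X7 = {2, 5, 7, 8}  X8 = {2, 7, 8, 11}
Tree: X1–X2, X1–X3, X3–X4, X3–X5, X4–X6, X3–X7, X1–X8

Yes; width 3.

Vertex coverage: the bags together contain {1, 2, 3, 4, 5, 6, 7, 8, 9, 10, 11}, the full vertex set. Edge coverage: each edge of G has both endpoints in at least one bag. Running intersection: for every vertex, the bags containing it form a connected subtree. All three properties hold, so this is a valid tree decomposition of width max|bag| − 1 = 3, and hence tw(G) ≤ 3.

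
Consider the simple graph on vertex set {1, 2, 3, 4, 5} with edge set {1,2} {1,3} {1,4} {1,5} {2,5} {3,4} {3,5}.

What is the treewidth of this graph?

2

A width-2 tree decomposition is:
Bags: B1 = {1, 3, 4}  B2 = {1, 3, 5}  B3 = {1, 2, 5}
Tree: B1–B2, B2–B3
Every bag has size at most 3, so the width is 3 − 1 = 2 and tw(G) ≤ 2. On the other hand G contains the 3-clique {1, 2, 5}. A clique must lie in a single bag of any decomposition, so no decomposition can have width below 2. Therefore the treewidth is 2.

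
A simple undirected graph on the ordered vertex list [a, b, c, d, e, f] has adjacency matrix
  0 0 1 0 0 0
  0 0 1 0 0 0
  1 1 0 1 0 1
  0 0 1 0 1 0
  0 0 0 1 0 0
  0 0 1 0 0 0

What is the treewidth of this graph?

1

A width-1 tree decomposition is:
Bags: B1 = {a, c}  B2 = {c, f}  B3 = {c, d}  B4 = {b, c}  B5 = {d, e}
Tree: B1–B2, B1–B3, B1–B4, B3–B5
The largest bag has 2 vertices, giving width 1; this decomposition certifies tw(G) ≤ 1. Since G has at least one edge (e.g. c–a), it is not an edgeless graph, so tw(G) ≥ 1. Hence tw(G) = 1 exactly.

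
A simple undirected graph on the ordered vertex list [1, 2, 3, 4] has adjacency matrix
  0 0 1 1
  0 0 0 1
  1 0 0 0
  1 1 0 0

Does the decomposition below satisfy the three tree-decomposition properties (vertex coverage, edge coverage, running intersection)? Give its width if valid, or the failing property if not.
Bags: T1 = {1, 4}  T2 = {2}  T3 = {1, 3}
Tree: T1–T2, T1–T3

A tree decomposition must satisfy three properties: every vertex lies in some bag; for every edge, both endpoints lie together in some bag; and for every vertex, the bags containing it form a connected subtree. Here edge (4,2) lies in no bag, so the decomposition is invalid.

No — edge (4,2) lies in no bag.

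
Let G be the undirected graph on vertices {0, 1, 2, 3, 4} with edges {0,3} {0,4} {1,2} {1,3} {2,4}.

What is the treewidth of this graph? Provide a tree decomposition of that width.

Treewidth 2.
One such decomposition:
Bags: B1 = {0, 3, 4}  B2 = {2, 3, 4}  B3 = {1, 2, 3}
Tree: B1–B2, B2–B3

Each bag holds 3 vertices, so the decomposition has width 2, which upper-bounds the treewidth. Since 3–0–4–2–1–3 is a cycle in G, G is not acyclic. Forests are exactly the graphs of treewidth ≤ 1, so tw(G) ≥ 2. Therefore the treewidth is 2.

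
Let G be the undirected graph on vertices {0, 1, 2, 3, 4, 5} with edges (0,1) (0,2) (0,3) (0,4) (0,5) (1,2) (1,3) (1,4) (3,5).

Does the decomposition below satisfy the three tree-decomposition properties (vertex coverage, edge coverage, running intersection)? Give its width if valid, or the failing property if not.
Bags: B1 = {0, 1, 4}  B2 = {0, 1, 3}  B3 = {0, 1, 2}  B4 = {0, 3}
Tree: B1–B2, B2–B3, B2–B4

No — vertex 5 appears in no bag.

A tree decomposition must satisfy three properties: every vertex lies in some bag; for every edge, both endpoints lie together in some bag; and for every vertex, the bags containing it form a connected subtree. Here vertex 5 appears in no bag, so the decomposition is invalid.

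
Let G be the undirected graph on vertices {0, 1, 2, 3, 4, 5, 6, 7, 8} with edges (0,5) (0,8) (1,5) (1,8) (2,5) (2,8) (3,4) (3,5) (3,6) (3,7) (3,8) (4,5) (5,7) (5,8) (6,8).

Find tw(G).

A width-2 tree decomposition is:
Bags: B1 = {3, 5, 8}  B2 = {1, 5, 8}  B3 = {3, 4, 5}  B4 = {3, 6, 8}  B5 = {2, 5, 8}  B6 = {3, 5, 7}  B7 = {0, 5, 8}
Tree: B1–B2, B1–B3, B1–B4, B1–B5, B1–B6, B1–B7
Every bag has size at most 3, so the width is 3 − 1 = 2 and tw(G) ≤ 2. For the lower bound, the 3 vertices {0, 5, 8} are pairwise adjacent, and any tree decomposition puts a clique entirely inside one bag — forcing width ≥ 2. Therefore the treewidth is 2.

2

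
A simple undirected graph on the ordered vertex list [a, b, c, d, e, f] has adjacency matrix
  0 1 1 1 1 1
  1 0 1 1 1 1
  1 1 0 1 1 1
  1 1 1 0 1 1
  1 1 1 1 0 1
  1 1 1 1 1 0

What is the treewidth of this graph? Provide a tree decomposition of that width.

Treewidth 5.
One such decomposition:
Bags: B1 = {a, b, c, d, e, f}
Tree: (single bag)

With just one bag of size 6, the width is 6 − 1 = 5, so tw(G) ≤ 5. On the other hand G contains the 6-clique {a, b, c, d, e, f}. A clique must lie in a single bag of any decomposition, so no decomposition can have width below 5. Hence tw(G) = 5 exactly.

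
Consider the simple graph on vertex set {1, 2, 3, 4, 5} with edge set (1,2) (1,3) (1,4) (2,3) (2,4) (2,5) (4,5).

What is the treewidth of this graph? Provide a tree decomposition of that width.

Treewidth 2.
One optimal decomposition is:
Bags: B1 = {1, 2, 4}  B2 = {1, 2, 3}  B3 = {2, 4, 5}
Tree: B1–B2, B1–B3

The largest bag has 3 vertices, giving width 2; this decomposition certifies tw(G) ≤ 2. On the other hand G contains the 3-clique {1, 2, 3}. A clique must lie in a single bag of any decomposition, so no decomposition can have width below 2. Hence tw(G) = 2 exactly.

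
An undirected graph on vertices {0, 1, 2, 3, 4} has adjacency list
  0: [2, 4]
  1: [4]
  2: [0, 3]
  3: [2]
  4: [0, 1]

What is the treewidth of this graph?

1

A width-1 tree decomposition is:
Bags: B1 = {1, 4}  B2 = {0, 4}  B3 = {0, 2}  B4 = {2, 3}
Tree: B1–B2, B2–B3, B3–B4
Each bag holds 2 vertices, so the decomposition has width 1, which upper-bounds the treewidth. Since G has at least one edge (e.g. 1–4), it is not an edgeless graph, so tw(G) ≥ 1. The upper and lower bounds meet at 1, so that is the treewidth.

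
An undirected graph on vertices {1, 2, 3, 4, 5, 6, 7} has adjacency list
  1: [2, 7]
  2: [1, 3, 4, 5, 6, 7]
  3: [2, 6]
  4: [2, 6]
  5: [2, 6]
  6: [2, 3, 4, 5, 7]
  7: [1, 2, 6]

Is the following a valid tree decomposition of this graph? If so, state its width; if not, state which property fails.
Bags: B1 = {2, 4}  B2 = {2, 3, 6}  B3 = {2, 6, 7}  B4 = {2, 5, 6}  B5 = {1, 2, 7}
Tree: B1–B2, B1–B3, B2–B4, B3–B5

No — edge (6,4) lies in no bag.

A tree decomposition must satisfy three properties: every vertex lies in some bag; for every edge, both endpoints lie together in some bag; and for every vertex, the bags containing it form a connected subtree. Here edge (6,4) lies in no bag, so the decomposition is invalid.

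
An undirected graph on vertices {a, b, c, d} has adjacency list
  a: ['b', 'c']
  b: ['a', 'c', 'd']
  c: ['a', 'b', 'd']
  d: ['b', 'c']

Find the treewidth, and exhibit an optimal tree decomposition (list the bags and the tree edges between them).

Each bag holds 3 vertices, so the decomposition has width 2, which upper-bounds the treewidth. On the other hand G contains the 3-clique {b, c, d}. A clique must lie in a single bag of any decomposition, so no decomposition can have width below 2. Therefore the treewidth is 2.

Treewidth 2.
One optimal decomposition is:
Bags: B1 = {b, c, d}  B2 = {a, b, c}
Tree: B1–B2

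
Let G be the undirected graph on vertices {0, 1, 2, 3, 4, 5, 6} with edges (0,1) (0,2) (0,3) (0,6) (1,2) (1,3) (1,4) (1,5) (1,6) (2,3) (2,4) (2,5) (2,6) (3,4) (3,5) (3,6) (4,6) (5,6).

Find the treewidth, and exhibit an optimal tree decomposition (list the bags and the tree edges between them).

Treewidth 4.
One such decomposition:
Bags: B1 = {1, 2, 3, 5, 6}  B2 = {0, 1, 2, 3, 6}  B3 = {1, 2, 3, 4, 6}
Tree: B1–B2, B2–B3

Every bag has size at most 5, so the width is 5 − 1 = 4 and tw(G) ≤ 4. On the other hand G contains the 5-clique {0, 1, 2, 3, 6}. A clique must lie in a single bag of any decomposition, so no decomposition can have width below 4. Combining the bounds, tw(G) = 4.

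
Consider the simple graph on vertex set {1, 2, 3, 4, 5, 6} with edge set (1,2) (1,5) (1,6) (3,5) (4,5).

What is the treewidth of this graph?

A width-1 tree decomposition is:
Bags: B1 = {1, 5}  B2 = {4, 5}  B3 = {3, 5}  B4 = {1, 6}  B5 = {1, 2}
Tree: B1–B2, B2–B3, B1–B4, B4–B5
Every bag has size at most 2, so the width is 2 − 1 = 1 and tw(G) ≤ 1. G has an edge, so its treewidth is at least 1. The upper and lower bounds meet at 1, so that is the treewidth.

1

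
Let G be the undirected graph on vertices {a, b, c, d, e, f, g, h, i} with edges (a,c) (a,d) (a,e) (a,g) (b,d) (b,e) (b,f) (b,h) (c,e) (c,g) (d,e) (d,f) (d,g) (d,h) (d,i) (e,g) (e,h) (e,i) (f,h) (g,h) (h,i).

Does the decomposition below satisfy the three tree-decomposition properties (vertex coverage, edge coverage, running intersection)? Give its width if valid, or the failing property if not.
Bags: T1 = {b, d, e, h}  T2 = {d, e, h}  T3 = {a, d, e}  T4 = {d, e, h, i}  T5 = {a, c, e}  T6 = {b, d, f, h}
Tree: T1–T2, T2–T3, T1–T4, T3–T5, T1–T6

A tree decomposition must satisfy three properties: every vertex lies in some bag; for every edge, both endpoints lie together in some bag; and for every vertex, the bags containing it form a connected subtree. Here vertex g appears in no bag, so the decomposition is invalid.

No — vertex g appears in no bag.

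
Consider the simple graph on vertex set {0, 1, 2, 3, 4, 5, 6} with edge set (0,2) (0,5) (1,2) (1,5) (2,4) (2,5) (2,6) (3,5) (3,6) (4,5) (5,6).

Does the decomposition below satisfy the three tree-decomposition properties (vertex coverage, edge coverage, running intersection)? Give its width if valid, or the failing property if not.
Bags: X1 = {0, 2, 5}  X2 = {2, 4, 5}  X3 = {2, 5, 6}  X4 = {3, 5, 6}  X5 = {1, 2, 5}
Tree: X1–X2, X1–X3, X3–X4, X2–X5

Yes; width 2.

Every vertex of G appears in some bag (union = {0, 1, 2, 3, 4, 5, 6}); every edge is covered by a bag; and for each vertex v the set of bags containing v is connected in the bag tree. The decomposition is therefore valid. The largest bag has 3 vertices, so the width is 2.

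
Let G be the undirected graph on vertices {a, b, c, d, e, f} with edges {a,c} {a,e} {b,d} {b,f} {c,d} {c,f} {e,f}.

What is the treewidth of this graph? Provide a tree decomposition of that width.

Each bag holds 3 vertices, so the decomposition has width 2, which upper-bounds the treewidth. For the lower bound, G contains the cycle d–b–f–c–d, so G is not a forest; only forests have treewidth ≤ 1, hence tw(G) ≥ 2. Combining the bounds, tw(G) = 2.

Treewidth 2.
One optimal decomposition is:
Bags: B1 = {b, c, d}  B2 = {b, c, f}  B3 = {a, c, f}  B4 = {a, e, f}
Tree: B1–B2, B2–B3, B3–B4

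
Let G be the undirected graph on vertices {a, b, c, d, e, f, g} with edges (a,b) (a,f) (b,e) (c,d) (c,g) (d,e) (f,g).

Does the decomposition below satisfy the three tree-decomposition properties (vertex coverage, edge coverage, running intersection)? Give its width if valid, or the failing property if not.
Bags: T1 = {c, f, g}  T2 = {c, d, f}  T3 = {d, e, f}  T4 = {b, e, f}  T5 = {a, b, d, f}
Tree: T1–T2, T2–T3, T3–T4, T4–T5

No — bags containing vertex d are not connected in the tree.

A tree decomposition must satisfy three properties: every vertex lies in some bag; for every edge, both endpoints lie together in some bag; and for every vertex, the bags containing it form a connected subtree. Here bags containing vertex d are not connected in the tree, so the decomposition is invalid.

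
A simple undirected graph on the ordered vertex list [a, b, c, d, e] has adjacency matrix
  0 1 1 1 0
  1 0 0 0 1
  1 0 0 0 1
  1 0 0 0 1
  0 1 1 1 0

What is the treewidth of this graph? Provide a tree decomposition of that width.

Treewidth 2.
One optimal decomposition is:
Bags: B1 = {a, d, e}  B2 = {a, c, e}  B3 = {a, b, e}
Tree: B1–B2, B2–B3

Each bag holds 3 vertices, so the decomposition has width 2, which upper-bounds the treewidth. The edges e–d–a–c–e form a cycle, so G is not a tree and its treewidth is at least 2. The upper and lower bounds meet at 2, so that is the treewidth.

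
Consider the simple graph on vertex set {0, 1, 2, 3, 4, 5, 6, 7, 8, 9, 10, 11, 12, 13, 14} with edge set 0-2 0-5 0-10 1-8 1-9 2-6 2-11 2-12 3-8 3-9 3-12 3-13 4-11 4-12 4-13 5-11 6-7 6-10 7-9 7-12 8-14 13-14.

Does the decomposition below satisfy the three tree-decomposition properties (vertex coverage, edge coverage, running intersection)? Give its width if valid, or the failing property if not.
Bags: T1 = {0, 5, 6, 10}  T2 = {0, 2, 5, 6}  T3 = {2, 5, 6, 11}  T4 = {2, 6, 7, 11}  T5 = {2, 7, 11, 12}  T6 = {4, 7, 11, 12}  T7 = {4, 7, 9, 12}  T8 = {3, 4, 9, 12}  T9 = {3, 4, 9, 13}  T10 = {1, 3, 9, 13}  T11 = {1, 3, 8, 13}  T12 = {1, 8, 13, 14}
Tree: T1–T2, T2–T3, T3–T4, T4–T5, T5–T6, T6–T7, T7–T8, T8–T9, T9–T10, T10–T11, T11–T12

Yes; width 3.

Every vertex of G appears in some bag (union = {0, 1, 2, 3, 4, 5, 6, 7, 8, 9, 10, 11, 12, 13, 14}); every edge is covered by a bag; and for each vertex v the set of bags containing v is connected in the bag tree. The decomposition is therefore valid. The largest bag has 4 vertices, so the width is 3.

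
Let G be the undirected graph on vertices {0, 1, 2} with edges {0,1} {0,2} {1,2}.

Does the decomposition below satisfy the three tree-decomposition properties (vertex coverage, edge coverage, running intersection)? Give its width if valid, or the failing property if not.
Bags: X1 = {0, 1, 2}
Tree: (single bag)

Yes; width 2.

Every vertex of G appears in some bag (union = {0, 1, 2}); every edge is covered by a bag; and for each vertex v the set of bags containing v is connected in the bag tree. The decomposition is therefore valid. The largest bag has 3 vertices, so the width is 2.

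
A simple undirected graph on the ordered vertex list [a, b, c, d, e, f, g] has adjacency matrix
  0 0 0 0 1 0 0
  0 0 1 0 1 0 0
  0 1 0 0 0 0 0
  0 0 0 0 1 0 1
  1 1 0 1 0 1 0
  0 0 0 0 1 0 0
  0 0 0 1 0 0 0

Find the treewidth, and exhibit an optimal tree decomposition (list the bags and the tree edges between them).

Treewidth 1.
Bags: B1 = {d, e}  B2 = {e, f}  B3 = {a, e}  B4 = {d, g}  B5 = {b, e}  B6 = {b, c}
Tree: B1–B2, B2–B3, B1–B4, B3–B5, B5–B6

Each bag holds 2 vertices, so the decomposition has width 1, which upper-bounds the treewidth. G has an edge, so its treewidth is at least 1. Therefore the treewidth is 1.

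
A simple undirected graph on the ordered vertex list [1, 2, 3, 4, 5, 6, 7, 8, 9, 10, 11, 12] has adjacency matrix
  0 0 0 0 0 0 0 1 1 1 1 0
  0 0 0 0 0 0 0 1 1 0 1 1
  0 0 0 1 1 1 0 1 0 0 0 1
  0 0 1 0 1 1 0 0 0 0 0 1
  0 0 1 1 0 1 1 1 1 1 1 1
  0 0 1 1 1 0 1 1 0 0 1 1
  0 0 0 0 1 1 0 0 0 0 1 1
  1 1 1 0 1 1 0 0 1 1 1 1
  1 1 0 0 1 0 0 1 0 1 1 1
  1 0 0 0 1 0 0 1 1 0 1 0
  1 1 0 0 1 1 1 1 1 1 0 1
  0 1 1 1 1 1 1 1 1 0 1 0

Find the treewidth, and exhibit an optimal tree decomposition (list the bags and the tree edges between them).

Every bag has size at most 5, so the width is 5 − 1 = 4 and tw(G) ≤ 4. For the lower bound, the 5 vertices {1, 8, 9, 10, 11} are pairwise adjacent, and any tree decomposition puts a clique entirely inside one bag — forcing width ≥ 4. Therefore the treewidth is 4.

Treewidth 4.
One such decomposition:
Bags: B1 = {3, 4, 5, 6, 12}  B2 = {3, 5, 6, 8, 12}  B3 = {5, 6, 8, 11, 12}  B4 = {5, 8, 9, 11, 12}  B5 = {5, 8, 9, 10, 11}  B6 = {5, 6, 7, 11, 12}  B7 = {1, 8, 9, 10, 11}  B8 = {2, 8, 9, 11, 12}
Tree: B1–B2, B2–B3, B3–B4, B4–B5, B3–B6, B5–B7, B4–B8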